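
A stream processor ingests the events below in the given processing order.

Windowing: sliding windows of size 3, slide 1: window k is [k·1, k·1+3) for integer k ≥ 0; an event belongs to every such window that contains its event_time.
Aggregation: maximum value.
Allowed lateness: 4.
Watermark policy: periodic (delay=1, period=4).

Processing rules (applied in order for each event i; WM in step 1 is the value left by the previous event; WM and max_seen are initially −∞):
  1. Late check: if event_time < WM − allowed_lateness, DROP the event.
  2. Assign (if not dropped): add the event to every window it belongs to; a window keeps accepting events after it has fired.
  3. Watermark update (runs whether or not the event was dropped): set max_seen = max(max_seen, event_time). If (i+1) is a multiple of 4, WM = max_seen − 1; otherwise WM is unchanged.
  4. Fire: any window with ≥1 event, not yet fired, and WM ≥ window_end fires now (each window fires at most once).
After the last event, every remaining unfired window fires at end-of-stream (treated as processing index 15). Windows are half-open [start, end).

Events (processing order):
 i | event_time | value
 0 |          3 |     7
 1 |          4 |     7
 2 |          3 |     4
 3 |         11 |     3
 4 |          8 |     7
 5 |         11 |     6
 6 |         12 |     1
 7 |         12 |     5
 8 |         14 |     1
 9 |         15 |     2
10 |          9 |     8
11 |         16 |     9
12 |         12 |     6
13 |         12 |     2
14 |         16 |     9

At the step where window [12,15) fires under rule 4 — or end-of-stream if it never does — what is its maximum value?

5

i=0 t=3 v=7: → [3,6),[2,5),[1,4); WM=−∞
i=1 t=4 v=7: → [4,7),[3,6),[2,5); WM=−∞
i=2 t=3 v=4: → [3,6),[2,5),[1,4); WM=−∞
i=3 t=11 v=3: → [11,14),[10,13),[9,12); WM=10; [1,4) fires=7 [2,5) fires=7 [3,6) fires=7 [4,7) fires=7
i=4 t=8 v=7: → [8,11),[7,10),[6,9); WM=10; [6,9) fires=7 [7,10) fires=7
i=5 t=11 v=6: → [11,14),[10,13),[9,12); WM=10
i=6 t=12 v=1: → [12,15),[11,14),[10,13); WM=10
i=7 t=12 v=5: → [12,15),[11,14),[10,13); WM=11; [8,11) fires=7
i=8 t=14 v=1: → [14,17),[13,16),[12,15); WM=11
i=9 t=15 v=2: → [15,18),[14,17),[13,16); WM=11
i=10 t=9 v=8: → [9,12),[8,11),[7,10); WM=11
i=11 t=16 v=9: → [16,19),[15,18),[14,17); WM=15; [9,12) fires=8 [10,13) fires=6 [11,14) fires=6 [12,15) fires=5
i=12 t=12 v=6: → [12,15),[11,14),[10,13); WM=15
i=13 t=12 v=2: → [12,15),[11,14),[10,13); WM=15
i=14 t=16 v=9: → [16,19),[15,18),[14,17); WM=15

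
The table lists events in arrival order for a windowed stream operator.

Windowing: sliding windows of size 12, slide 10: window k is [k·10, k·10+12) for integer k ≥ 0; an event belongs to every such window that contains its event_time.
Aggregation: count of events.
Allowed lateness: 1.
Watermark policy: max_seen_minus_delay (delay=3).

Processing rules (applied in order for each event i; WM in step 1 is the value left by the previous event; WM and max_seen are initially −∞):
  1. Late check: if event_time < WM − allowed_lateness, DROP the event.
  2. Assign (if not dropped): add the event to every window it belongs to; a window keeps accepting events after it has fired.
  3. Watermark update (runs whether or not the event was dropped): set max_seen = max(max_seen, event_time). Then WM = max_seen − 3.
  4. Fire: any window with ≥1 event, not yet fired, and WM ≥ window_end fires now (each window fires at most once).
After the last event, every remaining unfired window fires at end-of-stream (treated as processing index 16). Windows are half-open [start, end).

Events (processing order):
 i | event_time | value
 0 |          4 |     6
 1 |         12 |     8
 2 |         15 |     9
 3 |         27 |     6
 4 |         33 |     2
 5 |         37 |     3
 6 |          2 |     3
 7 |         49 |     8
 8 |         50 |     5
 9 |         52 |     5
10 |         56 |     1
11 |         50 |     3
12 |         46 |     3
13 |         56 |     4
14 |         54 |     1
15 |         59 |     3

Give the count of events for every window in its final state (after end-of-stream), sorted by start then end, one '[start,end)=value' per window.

i=0 t=4 v=6: → [0,12); WM=1
i=1 t=12 v=8: → [10,22); WM=9
i=2 t=15 v=9: → [10,22); WM=12; [0,12) fires=1
i=3 t=27 v=6: → [20,32); WM=24; [10,22) fires=2
i=4 t=33 v=2: → [30,42); WM=30
i=5 t=37 v=3: → [30,42); WM=34; [20,32) fires=1
i=6 t=2 v=3: DROP (t<34-1); WM=34
i=7 t=49 v=8: → [40,52); WM=46; [30,42) fires=2
i=8 t=50 v=5: → [50,62),[40,52); WM=47
i=9 t=52 v=5: → [50,62); WM=49
i=10 t=56 v=1: → [50,62); WM=53; [40,52) fires=2
i=11 t=50 v=3: DROP (t<53-1); WM=53
i=12 t=46 v=3: DROP (t<53-1); WM=53
i=13 t=56 v=4: → [50,62); WM=53
i=14 t=54 v=1: → [50,62); WM=53
i=15 t=59 v=3: → [50,62); WM=56

[0,12)=1 [10,22)=2 [20,32)=1 [30,42)=2 [40,52)=2 [50,62)=6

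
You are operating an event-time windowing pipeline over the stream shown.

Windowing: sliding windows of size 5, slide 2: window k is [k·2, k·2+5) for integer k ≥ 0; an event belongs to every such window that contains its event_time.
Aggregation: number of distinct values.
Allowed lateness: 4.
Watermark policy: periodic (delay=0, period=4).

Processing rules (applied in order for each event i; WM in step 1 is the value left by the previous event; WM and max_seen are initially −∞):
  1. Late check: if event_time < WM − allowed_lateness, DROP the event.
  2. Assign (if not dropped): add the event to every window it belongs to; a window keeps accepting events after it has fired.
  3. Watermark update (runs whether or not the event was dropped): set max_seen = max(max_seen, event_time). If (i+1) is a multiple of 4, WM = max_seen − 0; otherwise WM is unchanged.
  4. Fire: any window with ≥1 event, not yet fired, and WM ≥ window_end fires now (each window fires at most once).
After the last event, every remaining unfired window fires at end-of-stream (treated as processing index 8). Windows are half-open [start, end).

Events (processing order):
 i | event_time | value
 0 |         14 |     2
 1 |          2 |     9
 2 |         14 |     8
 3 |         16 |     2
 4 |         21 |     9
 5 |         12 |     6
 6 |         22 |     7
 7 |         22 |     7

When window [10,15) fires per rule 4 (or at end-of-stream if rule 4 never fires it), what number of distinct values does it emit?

i=0 t=14 v=2: → [14,19),[12,17),[10,15); WM=−∞
i=1 t=2 v=9: → [2,7),[0,5); WM=−∞
i=2 t=14 v=8: → [14,19),[12,17),[10,15); WM=−∞
i=3 t=16 v=2: → [16,21),[14,19),[12,17); WM=16; [0,5) fires=1 [2,7) fires=1 [10,15) fires=2
i=4 t=21 v=9: → [20,25),[18,23); WM=16
i=5 t=12 v=6: → [12,17),[10,15),[8,13); WM=16; [8,13) fires=1
i=6 t=22 v=7: → [22,27),[20,25),[18,23); WM=16
i=7 t=22 v=7: → [22,27),[20,25),[18,23); WM=22; [12,17) fires=3 [14,19) fires=2 [16,21) fires=1

2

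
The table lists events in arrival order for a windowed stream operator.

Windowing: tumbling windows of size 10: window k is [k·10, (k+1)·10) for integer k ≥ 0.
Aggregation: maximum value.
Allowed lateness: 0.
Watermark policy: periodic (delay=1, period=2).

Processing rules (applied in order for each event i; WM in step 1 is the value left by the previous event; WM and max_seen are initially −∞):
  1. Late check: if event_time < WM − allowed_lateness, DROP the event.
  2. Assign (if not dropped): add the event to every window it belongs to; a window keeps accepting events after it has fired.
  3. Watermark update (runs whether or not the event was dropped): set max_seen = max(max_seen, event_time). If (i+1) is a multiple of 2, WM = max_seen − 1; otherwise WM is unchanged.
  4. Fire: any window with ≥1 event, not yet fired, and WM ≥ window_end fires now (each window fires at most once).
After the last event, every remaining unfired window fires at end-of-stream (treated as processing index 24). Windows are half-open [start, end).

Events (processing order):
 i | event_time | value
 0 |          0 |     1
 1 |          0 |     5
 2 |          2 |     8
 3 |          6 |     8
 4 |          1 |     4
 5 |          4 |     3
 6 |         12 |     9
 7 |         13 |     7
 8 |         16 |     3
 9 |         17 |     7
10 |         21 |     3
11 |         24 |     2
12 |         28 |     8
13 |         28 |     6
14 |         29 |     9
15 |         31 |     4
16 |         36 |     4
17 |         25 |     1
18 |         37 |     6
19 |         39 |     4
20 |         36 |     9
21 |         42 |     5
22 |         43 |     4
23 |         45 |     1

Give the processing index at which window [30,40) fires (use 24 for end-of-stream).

21

i=0 t=0 v=1: → [0,10); WM=−∞
i=1 t=0 v=5: → [0,10); WM=-1
i=2 t=2 v=8: → [0,10); WM=-1
i=3 t=6 v=8: → [0,10); WM=5
i=4 t=1 v=4: DROP (t<5-0); WM=5
i=5 t=4 v=3: DROP (t<5-0); WM=5
i=6 t=12 v=9: → [10,20); WM=5
i=7 t=13 v=7: → [10,20); WM=12; [0,10) fires=8
i=8 t=16 v=3: → [10,20); WM=12
i=9 t=17 v=7: → [10,20); WM=16
i=10 t=21 v=3: → [20,30); WM=16
i=11 t=24 v=2: → [20,30); WM=23; [10,20) fires=9
i=12 t=28 v=8: → [20,30); WM=23
i=13 t=28 v=6: → [20,30); WM=27
i=14 t=29 v=9: → [20,30); WM=27
i=15 t=31 v=4: → [30,40); WM=30; [20,30) fires=9
i=16 t=36 v=4: → [30,40); WM=30
i=17 t=25 v=1: DROP (t<30-0); WM=35
i=18 t=37 v=6: → [30,40); WM=35
i=19 t=39 v=4: → [30,40); WM=38
i=20 t=36 v=9: DROP (t<38-0); WM=38
i=21 t=42 v=5: → [40,50); WM=41; [30,40) fires=6
i=22 t=43 v=4: → [40,50); WM=41
i=23 t=45 v=1: → [40,50); WM=44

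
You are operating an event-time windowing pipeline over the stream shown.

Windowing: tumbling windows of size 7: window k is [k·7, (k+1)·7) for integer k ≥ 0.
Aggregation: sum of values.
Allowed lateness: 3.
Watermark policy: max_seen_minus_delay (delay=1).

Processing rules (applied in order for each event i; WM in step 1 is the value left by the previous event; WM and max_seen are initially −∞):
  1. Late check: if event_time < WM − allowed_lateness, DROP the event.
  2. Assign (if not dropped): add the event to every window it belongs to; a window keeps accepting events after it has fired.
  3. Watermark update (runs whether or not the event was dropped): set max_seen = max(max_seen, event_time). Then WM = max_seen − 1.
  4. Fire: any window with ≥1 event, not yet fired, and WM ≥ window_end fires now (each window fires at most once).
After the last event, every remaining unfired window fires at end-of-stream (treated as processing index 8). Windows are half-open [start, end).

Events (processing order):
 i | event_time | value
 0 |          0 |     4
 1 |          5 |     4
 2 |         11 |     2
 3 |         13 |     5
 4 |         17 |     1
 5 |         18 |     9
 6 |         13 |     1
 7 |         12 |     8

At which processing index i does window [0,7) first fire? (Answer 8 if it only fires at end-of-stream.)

2

i=0 t=0 v=4: → [0,7); WM=-1
i=1 t=5 v=4: → [0,7); WM=4
i=2 t=11 v=2: → [7,14); WM=10; [0,7) fires=8
i=3 t=13 v=5: → [7,14); WM=12
i=4 t=17 v=1: → [14,21); WM=16; [7,14) fires=7
i=5 t=18 v=9: → [14,21); WM=17
i=6 t=13 v=1: DROP (t<17-3); WM=17
i=7 t=12 v=8: DROP (t<17-3); WM=17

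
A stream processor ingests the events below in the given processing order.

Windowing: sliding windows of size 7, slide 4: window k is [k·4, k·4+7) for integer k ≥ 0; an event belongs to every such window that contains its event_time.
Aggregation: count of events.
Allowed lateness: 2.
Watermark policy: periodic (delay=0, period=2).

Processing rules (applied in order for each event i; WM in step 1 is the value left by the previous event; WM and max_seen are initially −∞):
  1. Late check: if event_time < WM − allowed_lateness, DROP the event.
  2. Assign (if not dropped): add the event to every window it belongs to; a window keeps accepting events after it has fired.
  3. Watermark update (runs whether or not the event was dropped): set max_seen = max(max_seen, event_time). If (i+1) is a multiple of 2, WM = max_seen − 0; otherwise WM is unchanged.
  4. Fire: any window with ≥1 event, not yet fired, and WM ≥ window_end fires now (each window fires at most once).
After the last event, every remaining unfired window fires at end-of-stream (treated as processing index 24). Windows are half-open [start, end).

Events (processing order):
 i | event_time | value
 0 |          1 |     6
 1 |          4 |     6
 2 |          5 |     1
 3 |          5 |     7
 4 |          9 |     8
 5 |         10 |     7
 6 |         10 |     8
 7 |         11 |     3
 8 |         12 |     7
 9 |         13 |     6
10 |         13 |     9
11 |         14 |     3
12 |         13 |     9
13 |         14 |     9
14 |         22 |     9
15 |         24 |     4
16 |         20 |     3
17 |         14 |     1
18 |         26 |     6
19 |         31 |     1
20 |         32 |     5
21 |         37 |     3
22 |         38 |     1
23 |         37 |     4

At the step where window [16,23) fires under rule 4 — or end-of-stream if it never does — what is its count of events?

1

i=0 t=1 v=6: → [0,7); WM=−∞
i=1 t=4 v=6: → [4,11),[0,7); WM=4
i=2 t=5 v=1: → [4,11),[0,7); WM=4
i=3 t=5 v=7: → [4,11),[0,7); WM=5
i=4 t=9 v=8: → [8,15),[4,11); WM=5
i=5 t=10 v=7: → [8,15),[4,11); WM=10; [0,7) fires=4
i=6 t=10 v=8: → [8,15),[4,11); WM=10
i=7 t=11 v=3: → [8,15); WM=11; [4,11) fires=6
i=8 t=12 v=7: → [12,19),[8,15); WM=11
i=9 t=13 v=6: → [12,19),[8,15); WM=13
i=10 t=13 v=9: → [12,19),[8,15); WM=13
i=11 t=14 v=3: → [12,19),[8,15); WM=14
i=12 t=13 v=9: → [12,19),[8,15); WM=14
i=13 t=14 v=9: → [12,19),[8,15); WM=14
i=14 t=22 v=9: → [20,27),[16,23); WM=14
i=15 t=24 v=4: → [24,31),[20,27); WM=24; [8,15) fires=10 [12,19) fires=6 [16,23) fires=1
i=16 t=20 v=3: DROP (t<24-2); WM=24
i=17 t=14 v=1: DROP (t<24-2); WM=24
i=18 t=26 v=6: → [24,31),[20,27); WM=24
i=19 t=31 v=1: → [28,35); WM=31; [20,27) fires=3 [24,31) fires=2
i=20 t=32 v=5: → [32,39),[28,35); WM=31
i=21 t=37 v=3: → [36,43),[32,39); WM=37; [28,35) fires=2
i=22 t=38 v=1: → [36,43),[32,39); WM=37
i=23 t=37 v=4: → [36,43),[32,39); WM=38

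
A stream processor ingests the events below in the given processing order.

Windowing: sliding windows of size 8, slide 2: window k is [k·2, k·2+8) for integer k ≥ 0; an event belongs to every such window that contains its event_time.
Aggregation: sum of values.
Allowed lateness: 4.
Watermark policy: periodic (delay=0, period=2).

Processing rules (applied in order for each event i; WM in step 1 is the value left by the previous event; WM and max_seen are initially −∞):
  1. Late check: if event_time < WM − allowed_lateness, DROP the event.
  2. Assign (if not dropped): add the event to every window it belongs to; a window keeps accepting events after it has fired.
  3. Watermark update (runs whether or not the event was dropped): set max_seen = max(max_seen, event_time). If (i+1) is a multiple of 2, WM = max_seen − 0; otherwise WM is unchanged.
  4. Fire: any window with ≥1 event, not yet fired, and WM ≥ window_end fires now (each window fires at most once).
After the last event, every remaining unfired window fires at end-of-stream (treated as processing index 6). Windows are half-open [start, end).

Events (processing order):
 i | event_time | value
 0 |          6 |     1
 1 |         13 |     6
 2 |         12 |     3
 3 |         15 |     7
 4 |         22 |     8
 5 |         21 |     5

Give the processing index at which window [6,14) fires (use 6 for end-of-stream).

i=0 t=6 v=1: → [6,14),[4,12),[2,10),[0,8); WM=−∞
i=1 t=13 v=6: → [12,20),[10,18),[8,16),[6,14); WM=13; [0,8) fires=1 [2,10) fires=1 [4,12) fires=1
i=2 t=12 v=3: → [12,20),[10,18),[8,16),[6,14); WM=13
i=3 t=15 v=7: → [14,22),[12,20),[10,18),[8,16); WM=15; [6,14) fires=10
i=4 t=22 v=8: → [22,30),[20,28),[18,26),[16,24); WM=15
i=5 t=21 v=5: → [20,28),[18,26),[16,24),[14,22); WM=22; [8,16) fires=16 [10,18) fires=16 [12,20) fires=16 [14,22) fires=12

3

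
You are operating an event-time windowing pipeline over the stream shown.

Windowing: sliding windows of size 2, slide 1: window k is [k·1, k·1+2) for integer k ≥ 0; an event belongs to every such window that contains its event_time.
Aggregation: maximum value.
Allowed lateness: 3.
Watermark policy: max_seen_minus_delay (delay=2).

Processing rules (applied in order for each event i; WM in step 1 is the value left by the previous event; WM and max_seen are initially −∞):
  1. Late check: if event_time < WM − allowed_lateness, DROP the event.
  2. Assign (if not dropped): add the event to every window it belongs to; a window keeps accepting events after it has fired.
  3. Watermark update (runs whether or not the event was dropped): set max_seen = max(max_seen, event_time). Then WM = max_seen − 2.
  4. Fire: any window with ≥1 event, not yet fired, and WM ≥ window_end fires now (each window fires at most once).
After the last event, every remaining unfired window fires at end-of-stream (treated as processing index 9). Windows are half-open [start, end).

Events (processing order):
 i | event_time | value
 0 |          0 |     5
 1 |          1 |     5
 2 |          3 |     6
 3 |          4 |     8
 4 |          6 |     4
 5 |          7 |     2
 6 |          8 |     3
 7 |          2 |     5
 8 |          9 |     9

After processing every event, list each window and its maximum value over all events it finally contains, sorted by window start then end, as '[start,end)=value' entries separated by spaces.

[0,2)=5 [1,3)=5 [2,4)=6 [3,5)=8 [4,6)=8 [5,7)=4 [6,8)=4 [7,9)=3 [8,10)=9 [9,11)=9

i=0 t=0 v=5: → [0,2); WM=-2
i=1 t=1 v=5: → [1,3),[0,2); WM=-1
i=2 t=3 v=6: → [3,5),[2,4); WM=1
i=3 t=4 v=8: → [4,6),[3,5); WM=2; [0,2) fires=5
i=4 t=6 v=4: → [6,8),[5,7); WM=4; [1,3) fires=5 [2,4) fires=6
i=5 t=7 v=2: → [7,9),[6,8); WM=5; [3,5) fires=8
i=6 t=8 v=3: → [8,10),[7,9); WM=6; [4,6) fires=8
i=7 t=2 v=5: DROP (t<6-3); WM=6
i=8 t=9 v=9: → [9,11),[8,10); WM=7; [5,7) fires=4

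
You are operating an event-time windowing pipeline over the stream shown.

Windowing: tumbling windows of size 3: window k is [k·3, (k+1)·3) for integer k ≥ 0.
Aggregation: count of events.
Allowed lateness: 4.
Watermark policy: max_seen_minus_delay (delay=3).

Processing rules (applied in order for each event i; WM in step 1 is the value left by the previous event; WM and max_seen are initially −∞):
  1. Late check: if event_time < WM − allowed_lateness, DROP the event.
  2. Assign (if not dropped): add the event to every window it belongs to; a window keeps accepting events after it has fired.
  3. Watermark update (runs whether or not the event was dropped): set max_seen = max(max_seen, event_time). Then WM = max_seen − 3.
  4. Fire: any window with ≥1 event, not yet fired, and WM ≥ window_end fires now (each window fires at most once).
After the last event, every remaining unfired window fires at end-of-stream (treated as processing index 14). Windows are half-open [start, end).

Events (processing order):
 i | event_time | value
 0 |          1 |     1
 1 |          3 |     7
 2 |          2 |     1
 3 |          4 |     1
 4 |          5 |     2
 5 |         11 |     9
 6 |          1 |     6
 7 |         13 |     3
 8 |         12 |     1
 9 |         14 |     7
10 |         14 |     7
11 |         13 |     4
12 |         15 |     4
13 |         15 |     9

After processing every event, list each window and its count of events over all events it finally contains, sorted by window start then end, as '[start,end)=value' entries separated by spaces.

i=0 t=1 v=1: → [0,3); WM=-2
i=1 t=3 v=7: → [3,6); WM=0
i=2 t=2 v=1: → [0,3); WM=0
i=3 t=4 v=1: → [3,6); WM=1
i=4 t=5 v=2: → [3,6); WM=2
i=5 t=11 v=9: → [9,12); WM=8; [0,3) fires=2 [3,6) fires=3
i=6 t=1 v=6: DROP (t<8-4); WM=8
i=7 t=13 v=3: → [12,15); WM=10
i=8 t=12 v=1: → [12,15); WM=10
i=9 t=14 v=7: → [12,15); WM=11
i=10 t=14 v=7: → [12,15); WM=11
i=11 t=13 v=4: → [12,15); WM=11
i=12 t=15 v=4: → [15,18); WM=12; [9,12) fires=1
i=13 t=15 v=9: → [15,18); WM=12

[0,3)=2 [3,6)=3 [9,12)=1 [12,15)=5 [15,18)=2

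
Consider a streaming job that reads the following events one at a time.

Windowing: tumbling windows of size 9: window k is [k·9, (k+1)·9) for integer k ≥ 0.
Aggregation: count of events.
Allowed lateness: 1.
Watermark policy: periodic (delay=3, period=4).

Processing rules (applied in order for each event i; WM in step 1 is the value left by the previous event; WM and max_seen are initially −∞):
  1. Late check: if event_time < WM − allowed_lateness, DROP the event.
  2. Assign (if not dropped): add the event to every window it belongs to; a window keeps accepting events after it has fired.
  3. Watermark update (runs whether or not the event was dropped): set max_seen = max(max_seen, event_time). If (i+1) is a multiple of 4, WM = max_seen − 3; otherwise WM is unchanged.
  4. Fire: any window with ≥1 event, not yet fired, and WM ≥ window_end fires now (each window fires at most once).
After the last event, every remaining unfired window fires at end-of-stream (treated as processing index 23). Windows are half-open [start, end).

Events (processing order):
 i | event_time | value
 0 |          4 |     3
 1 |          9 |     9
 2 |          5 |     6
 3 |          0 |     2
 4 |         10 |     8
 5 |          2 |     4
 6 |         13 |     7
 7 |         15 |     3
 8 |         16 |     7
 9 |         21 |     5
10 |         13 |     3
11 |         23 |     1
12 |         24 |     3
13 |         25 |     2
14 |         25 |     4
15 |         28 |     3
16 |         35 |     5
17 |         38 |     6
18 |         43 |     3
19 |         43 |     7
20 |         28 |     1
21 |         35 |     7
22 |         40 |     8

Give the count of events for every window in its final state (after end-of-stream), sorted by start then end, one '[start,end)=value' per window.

[0,9)=3 [9,18)=6 [18,27)=5 [27,36)=2 [36,45)=4

i=0 t=4 v=3: → [0,9); WM=−∞
i=1 t=9 v=9: → [9,18); WM=−∞
i=2 t=5 v=6: → [0,9); WM=−∞
i=3 t=0 v=2: → [0,9); WM=6
i=4 t=10 v=8: → [9,18); WM=6
i=5 t=2 v=4: DROP (t<6-1); WM=6
i=6 t=13 v=7: → [9,18); WM=6
i=7 t=15 v=3: → [9,18); WM=12; [0,9) fires=3
i=8 t=16 v=7: → [9,18); WM=12
i=9 t=21 v=5: → [18,27); WM=12
i=10 t=13 v=3: → [9,18); WM=12
i=11 t=23 v=1: → [18,27); WM=20; [9,18) fires=6
i=12 t=24 v=3: → [18,27); WM=20
i=13 t=25 v=2: → [18,27); WM=20
i=14 t=25 v=4: → [18,27); WM=20
i=15 t=28 v=3: → [27,36); WM=25
i=16 t=35 v=5: → [27,36); WM=25
i=17 t=38 v=6: → [36,45); WM=25
i=18 t=43 v=3: → [36,45); WM=25
i=19 t=43 v=7: → [36,45); WM=40; [18,27) fires=5 [27,36) fires=2
i=20 t=28 v=1: DROP (t<40-1); WM=40
i=21 t=35 v=7: DROP (t<40-1); WM=40
i=22 t=40 v=8: → [36,45); WM=40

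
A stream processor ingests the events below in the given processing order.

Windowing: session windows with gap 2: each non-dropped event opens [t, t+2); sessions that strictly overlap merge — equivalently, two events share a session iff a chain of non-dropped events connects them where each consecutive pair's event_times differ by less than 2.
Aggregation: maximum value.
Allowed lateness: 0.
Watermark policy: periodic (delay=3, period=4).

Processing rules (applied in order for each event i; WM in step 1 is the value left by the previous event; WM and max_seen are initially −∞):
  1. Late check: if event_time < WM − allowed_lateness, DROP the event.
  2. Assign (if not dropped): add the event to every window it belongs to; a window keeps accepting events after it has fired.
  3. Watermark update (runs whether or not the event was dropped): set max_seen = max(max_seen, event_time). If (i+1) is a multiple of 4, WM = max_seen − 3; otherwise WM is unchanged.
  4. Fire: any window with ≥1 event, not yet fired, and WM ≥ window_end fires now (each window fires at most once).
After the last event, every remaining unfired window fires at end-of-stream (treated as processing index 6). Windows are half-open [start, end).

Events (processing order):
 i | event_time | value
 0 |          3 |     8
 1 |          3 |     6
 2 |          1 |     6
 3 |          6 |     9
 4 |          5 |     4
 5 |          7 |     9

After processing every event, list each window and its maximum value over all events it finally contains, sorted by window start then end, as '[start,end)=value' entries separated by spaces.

i=0 t=3 v=8: → [3,5); WM=−∞
i=1 t=3 v=6: → [3,5); WM=−∞
i=2 t=1 v=6: → [1,3); WM=−∞
i=3 t=6 v=9: → [6,8); WM=3
i=4 t=5 v=4: → [5,8); WM=3
i=5 t=7 v=9: → [5,9); WM=3

[1,3)=6 [3,5)=8 [5,9)=9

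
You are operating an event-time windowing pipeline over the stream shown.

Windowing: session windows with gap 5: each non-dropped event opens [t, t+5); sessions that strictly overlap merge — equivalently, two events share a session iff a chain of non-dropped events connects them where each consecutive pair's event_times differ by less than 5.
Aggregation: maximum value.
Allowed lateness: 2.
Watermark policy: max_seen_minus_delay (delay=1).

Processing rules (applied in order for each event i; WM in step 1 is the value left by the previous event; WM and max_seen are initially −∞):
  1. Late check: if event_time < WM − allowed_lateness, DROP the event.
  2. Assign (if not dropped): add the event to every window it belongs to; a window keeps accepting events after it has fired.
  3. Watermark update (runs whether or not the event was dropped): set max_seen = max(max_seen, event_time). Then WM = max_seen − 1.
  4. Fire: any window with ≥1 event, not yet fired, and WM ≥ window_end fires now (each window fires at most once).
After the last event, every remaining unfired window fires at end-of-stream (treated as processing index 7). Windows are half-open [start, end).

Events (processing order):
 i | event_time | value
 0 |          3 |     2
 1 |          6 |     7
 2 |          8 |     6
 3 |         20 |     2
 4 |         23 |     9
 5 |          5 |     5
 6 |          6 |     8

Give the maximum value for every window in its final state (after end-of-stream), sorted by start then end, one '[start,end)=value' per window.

[3,13)=7 [20,28)=9

i=0 t=3 v=2: → [3,8); WM=2
i=1 t=6 v=7: → [3,11); WM=5
i=2 t=8 v=6: → [3,13); WM=7
i=3 t=20 v=2: → [20,25); WM=19
i=4 t=23 v=9: → [20,28); WM=22
i=5 t=5 v=5: DROP (t<22-2); WM=22
i=6 t=6 v=8: DROP (t<22-2); WM=22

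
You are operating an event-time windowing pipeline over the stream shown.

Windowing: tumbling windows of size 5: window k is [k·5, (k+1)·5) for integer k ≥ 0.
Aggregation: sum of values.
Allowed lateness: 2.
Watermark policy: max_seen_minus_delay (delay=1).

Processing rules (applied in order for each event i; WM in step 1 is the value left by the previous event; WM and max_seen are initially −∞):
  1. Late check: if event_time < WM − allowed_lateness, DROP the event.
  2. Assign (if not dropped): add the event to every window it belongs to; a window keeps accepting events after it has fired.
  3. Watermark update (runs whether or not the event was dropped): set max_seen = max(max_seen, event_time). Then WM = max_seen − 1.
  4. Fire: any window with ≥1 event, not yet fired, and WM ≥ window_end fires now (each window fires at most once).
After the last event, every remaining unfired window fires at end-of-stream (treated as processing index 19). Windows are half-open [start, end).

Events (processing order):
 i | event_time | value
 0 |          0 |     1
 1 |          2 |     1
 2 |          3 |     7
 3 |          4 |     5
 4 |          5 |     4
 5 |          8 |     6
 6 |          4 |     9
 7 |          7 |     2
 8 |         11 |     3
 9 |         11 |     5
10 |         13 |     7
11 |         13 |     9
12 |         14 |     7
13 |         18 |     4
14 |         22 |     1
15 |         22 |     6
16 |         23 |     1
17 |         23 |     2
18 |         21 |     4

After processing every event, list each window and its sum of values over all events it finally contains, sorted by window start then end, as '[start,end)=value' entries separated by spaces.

i=0 t=0 v=1: → [0,5); WM=-1
i=1 t=2 v=1: → [0,5); WM=1
i=2 t=3 v=7: → [0,5); WM=2
i=3 t=4 v=5: → [0,5); WM=3
i=4 t=5 v=4: → [5,10); WM=4
i=5 t=8 v=6: → [5,10); WM=7; [0,5) fires=14
i=6 t=4 v=9: DROP (t<7-2); WM=7
i=7 t=7 v=2: → [5,10); WM=7
i=8 t=11 v=3: → [10,15); WM=10; [5,10) fires=12
i=9 t=11 v=5: → [10,15); WM=10
i=10 t=13 v=7: → [10,15); WM=12
i=11 t=13 v=9: → [10,15); WM=12
i=12 t=14 v=7: → [10,15); WM=13
i=13 t=18 v=4: → [15,20); WM=17; [10,15) fires=31
i=14 t=22 v=1: → [20,25); WM=21; [15,20) fires=4
i=15 t=22 v=6: → [20,25); WM=21
i=16 t=23 v=1: → [20,25); WM=22
i=17 t=23 v=2: → [20,25); WM=22
i=18 t=21 v=4: → [20,25); WM=22

[0,5)=14 [5,10)=12 [10,15)=31 [15,20)=4 [20,25)=14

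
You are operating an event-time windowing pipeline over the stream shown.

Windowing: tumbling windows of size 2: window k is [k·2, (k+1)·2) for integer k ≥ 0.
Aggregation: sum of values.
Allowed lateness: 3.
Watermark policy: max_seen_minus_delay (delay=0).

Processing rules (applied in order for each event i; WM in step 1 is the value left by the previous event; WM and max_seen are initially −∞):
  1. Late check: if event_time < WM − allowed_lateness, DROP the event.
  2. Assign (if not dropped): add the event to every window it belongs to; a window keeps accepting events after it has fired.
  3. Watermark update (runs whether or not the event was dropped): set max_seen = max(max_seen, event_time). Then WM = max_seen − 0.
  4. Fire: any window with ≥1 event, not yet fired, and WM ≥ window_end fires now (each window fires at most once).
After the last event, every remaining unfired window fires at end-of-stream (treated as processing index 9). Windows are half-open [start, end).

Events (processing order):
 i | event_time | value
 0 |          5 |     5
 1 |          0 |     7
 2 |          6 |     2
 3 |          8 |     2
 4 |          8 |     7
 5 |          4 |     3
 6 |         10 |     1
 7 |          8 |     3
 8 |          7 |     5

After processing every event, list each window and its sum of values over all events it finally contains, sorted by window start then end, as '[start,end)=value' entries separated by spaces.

[4,6)=5 [6,8)=7 [8,10)=12 [10,12)=1

i=0 t=5 v=5: → [4,6); WM=5
i=1 t=0 v=7: DROP (t<5-3); WM=5
i=2 t=6 v=2: → [6,8); WM=6; [4,6) fires=5
i=3 t=8 v=2: → [8,10); WM=8; [6,8) fires=2
i=4 t=8 v=7: → [8,10); WM=8
i=5 t=4 v=3: DROP (t<8-3); WM=8
i=6 t=10 v=1: → [10,12); WM=10; [8,10) fires=9
i=7 t=8 v=3: → [8,10); WM=10
i=8 t=7 v=5: → [6,8); WM=10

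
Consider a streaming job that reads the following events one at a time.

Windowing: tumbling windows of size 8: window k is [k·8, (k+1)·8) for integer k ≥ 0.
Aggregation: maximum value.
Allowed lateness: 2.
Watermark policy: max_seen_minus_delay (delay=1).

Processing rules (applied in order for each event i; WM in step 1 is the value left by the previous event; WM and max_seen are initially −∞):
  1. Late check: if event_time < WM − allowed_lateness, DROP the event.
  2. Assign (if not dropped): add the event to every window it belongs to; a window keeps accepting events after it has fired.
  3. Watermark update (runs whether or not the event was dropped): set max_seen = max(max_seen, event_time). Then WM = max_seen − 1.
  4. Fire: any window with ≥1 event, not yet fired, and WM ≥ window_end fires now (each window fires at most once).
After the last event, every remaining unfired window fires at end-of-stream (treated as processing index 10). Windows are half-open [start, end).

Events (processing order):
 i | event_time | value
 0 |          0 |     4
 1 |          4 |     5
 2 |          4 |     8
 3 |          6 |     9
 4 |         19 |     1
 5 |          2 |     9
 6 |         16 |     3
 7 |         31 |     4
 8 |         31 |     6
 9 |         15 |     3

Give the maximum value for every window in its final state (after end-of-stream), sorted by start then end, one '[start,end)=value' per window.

i=0 t=0 v=4: → [0,8); WM=-1
i=1 t=4 v=5: → [0,8); WM=3
i=2 t=4 v=8: → [0,8); WM=3
i=3 t=6 v=9: → [0,8); WM=5
i=4 t=19 v=1: → [16,24); WM=18; [0,8) fires=9
i=5 t=2 v=9: DROP (t<18-2); WM=18
i=6 t=16 v=3: → [16,24); WM=18
i=7 t=31 v=4: → [24,32); WM=30; [16,24) fires=3
i=8 t=31 v=6: → [24,32); WM=30
i=9 t=15 v=3: DROP (t<30-2); WM=30

[0,8)=9 [16,24)=3 [24,32)=6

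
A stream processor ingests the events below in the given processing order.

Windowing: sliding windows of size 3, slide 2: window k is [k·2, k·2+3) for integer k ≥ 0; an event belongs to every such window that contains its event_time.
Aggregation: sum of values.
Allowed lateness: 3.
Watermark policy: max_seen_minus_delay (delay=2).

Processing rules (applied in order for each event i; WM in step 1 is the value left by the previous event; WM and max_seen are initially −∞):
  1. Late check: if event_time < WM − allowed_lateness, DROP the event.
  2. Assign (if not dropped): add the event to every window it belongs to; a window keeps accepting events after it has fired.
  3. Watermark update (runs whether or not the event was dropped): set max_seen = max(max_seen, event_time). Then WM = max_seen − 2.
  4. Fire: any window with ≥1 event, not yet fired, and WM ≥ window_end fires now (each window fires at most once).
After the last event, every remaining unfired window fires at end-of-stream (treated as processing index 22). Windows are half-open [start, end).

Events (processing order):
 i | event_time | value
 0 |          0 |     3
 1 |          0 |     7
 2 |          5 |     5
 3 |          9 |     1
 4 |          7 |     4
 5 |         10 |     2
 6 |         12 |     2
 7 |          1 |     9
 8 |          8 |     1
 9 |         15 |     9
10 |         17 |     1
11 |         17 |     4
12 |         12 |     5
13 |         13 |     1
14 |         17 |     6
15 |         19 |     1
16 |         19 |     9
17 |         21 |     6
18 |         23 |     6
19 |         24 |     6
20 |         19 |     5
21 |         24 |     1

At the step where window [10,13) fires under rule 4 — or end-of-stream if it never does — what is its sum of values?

4

i=0 t=0 v=3: → [0,3); WM=-2
i=1 t=0 v=7: → [0,3); WM=-2
i=2 t=5 v=5: → [4,7); WM=3; [0,3) fires=10
i=3 t=9 v=1: → [8,11); WM=7; [4,7) fires=5
i=4 t=7 v=4: → [6,9); WM=7
i=5 t=10 v=2: → [10,13),[8,11); WM=8
i=6 t=12 v=2: → [12,15),[10,13); WM=10; [6,9) fires=4
i=7 t=1 v=9: DROP (t<10-3); WM=10
i=8 t=8 v=1: → [8,11),[6,9); WM=10
i=9 t=15 v=9: → [14,17); WM=13; [8,11) fires=4 [10,13) fires=4
i=10 t=17 v=1: → [16,19); WM=15; [12,15) fires=2
i=11 t=17 v=4: → [16,19); WM=15
i=12 t=12 v=5: → [12,15),[10,13); WM=15
i=13 t=13 v=1: → [12,15); WM=15
i=14 t=17 v=6: → [16,19); WM=15
i=15 t=19 v=1: → [18,21); WM=17; [14,17) fires=9
i=16 t=19 v=9: → [18,21); WM=17
i=17 t=21 v=6: → [20,23); WM=19; [16,19) fires=11
i=18 t=23 v=6: → [22,25); WM=21; [18,21) fires=10
i=19 t=24 v=6: → [24,27),[22,25); WM=22
i=20 t=19 v=5: → [18,21); WM=22
i=21 t=24 v=1: → [24,27),[22,25); WM=22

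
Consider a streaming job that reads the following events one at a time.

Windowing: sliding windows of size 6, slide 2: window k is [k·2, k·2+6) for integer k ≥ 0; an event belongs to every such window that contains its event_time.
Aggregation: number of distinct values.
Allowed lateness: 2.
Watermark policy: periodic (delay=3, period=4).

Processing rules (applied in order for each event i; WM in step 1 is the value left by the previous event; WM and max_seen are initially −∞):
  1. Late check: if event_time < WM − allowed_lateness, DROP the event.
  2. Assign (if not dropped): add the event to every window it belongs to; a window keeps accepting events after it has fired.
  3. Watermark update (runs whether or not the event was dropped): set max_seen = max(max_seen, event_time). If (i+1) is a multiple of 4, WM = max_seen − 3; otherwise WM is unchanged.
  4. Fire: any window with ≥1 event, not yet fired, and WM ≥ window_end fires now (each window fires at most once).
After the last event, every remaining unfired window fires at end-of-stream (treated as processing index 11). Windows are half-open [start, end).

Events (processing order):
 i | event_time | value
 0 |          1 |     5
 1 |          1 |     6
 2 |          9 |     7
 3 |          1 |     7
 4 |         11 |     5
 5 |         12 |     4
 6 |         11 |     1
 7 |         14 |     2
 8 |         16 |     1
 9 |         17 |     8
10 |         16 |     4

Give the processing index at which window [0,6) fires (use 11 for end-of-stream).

i=0 t=1 v=5: → [0,6); WM=−∞
i=1 t=1 v=6: → [0,6); WM=−∞
i=2 t=9 v=7: → [8,14),[6,12),[4,10); WM=−∞
i=3 t=1 v=7: → [0,6); WM=6; [0,6) fires=3
i=4 t=11 v=5: → [10,16),[8,14),[6,12); WM=6
i=5 t=12 v=4: → [12,18),[10,16),[8,14); WM=6
i=6 t=11 v=1: → [10,16),[8,14),[6,12); WM=6
i=7 t=14 v=2: → [14,20),[12,18),[10,16); WM=11; [4,10) fires=1
i=8 t=16 v=1: → [16,22),[14,20),[12,18); WM=11
i=9 t=17 v=8: → [16,22),[14,20),[12,18); WM=11
i=10 t=16 v=4: → [16,22),[14,20),[12,18); WM=11

3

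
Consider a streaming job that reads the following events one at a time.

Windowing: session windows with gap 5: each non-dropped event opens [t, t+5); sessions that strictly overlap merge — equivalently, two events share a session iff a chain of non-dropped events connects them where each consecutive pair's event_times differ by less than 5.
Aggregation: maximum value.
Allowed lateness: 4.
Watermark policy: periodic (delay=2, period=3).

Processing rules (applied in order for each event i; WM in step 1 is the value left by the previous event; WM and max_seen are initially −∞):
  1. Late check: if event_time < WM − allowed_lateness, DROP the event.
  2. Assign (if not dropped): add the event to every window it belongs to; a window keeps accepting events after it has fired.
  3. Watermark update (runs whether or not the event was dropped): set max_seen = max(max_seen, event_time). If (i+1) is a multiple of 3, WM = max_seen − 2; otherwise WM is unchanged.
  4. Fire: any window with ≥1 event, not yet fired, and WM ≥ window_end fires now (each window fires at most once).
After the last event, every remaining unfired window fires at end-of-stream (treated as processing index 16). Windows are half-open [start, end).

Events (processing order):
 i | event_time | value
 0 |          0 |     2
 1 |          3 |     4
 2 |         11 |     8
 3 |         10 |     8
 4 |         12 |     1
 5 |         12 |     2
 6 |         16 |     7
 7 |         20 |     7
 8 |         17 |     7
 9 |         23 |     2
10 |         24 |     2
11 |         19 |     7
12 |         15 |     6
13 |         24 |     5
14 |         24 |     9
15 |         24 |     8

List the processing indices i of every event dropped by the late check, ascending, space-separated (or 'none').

12

i=0 t=0 v=2: → [0,5); WM=−∞
i=1 t=3 v=4: → [0,8); WM=−∞
i=2 t=11 v=8: → [11,16); WM=9
i=3 t=10 v=8: → [10,16); WM=9
i=4 t=12 v=1: → [10,17); WM=9
i=5 t=12 v=2: → [10,17); WM=10
i=6 t=16 v=7: → [10,21); WM=10
i=7 t=20 v=7: → [10,25); WM=10
i=8 t=17 v=7: → [10,25); WM=18
i=9 t=23 v=2: → [10,28); WM=18
i=10 t=24 v=2: → [10,29); WM=18
i=11 t=19 v=7: → [10,29); WM=22
i=12 t=15 v=6: DROP (t<22-4); WM=22
i=13 t=24 v=5: → [10,29); WM=22
i=14 t=24 v=9: → [10,29); WM=22
i=15 t=24 v=8: → [10,29); WM=22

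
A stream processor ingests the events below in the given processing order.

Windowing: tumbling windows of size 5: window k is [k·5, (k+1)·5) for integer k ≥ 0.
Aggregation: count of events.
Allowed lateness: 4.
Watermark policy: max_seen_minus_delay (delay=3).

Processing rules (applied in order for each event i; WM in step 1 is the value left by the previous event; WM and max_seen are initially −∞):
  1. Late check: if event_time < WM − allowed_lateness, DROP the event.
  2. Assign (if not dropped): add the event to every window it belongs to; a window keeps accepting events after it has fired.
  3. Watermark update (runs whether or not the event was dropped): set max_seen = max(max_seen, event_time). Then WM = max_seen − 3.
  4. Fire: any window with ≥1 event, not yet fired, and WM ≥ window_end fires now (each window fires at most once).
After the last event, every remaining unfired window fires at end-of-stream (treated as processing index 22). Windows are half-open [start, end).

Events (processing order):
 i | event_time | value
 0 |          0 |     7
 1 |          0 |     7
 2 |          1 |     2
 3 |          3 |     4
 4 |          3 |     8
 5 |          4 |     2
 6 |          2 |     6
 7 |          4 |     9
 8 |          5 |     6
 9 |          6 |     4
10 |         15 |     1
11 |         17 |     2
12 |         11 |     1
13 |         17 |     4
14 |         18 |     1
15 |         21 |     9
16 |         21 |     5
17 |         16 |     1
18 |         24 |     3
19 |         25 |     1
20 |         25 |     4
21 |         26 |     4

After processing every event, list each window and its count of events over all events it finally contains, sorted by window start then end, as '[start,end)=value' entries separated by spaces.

[0,5)=8 [5,10)=2 [10,15)=1 [15,20)=5 [20,25)=3 [25,30)=3

i=0 t=0 v=7: → [0,5); WM=-3
i=1 t=0 v=7: → [0,5); WM=-3
i=2 t=1 v=2: → [0,5); WM=-2
i=3 t=3 v=4: → [0,5); WM=0
i=4 t=3 v=8: → [0,5); WM=0
i=5 t=4 v=2: → [0,5); WM=1
i=6 t=2 v=6: → [0,5); WM=1
i=7 t=4 v=9: → [0,5); WM=1
i=8 t=5 v=6: → [5,10); WM=2
i=9 t=6 v=4: → [5,10); WM=3
i=10 t=15 v=1: → [15,20); WM=12; [0,5) fires=8 [5,10) fires=2
i=11 t=17 v=2: → [15,20); WM=14
i=12 t=11 v=1: → [10,15); WM=14
i=13 t=17 v=4: → [15,20); WM=14
i=14 t=18 v=1: → [15,20); WM=15; [10,15) fires=1
i=15 t=21 v=9: → [20,25); WM=18
i=16 t=21 v=5: → [20,25); WM=18
i=17 t=16 v=1: → [15,20); WM=18
i=18 t=24 v=3: → [20,25); WM=21; [15,20) fires=5
i=19 t=25 v=1: → [25,30); WM=22
i=20 t=25 v=4: → [25,30); WM=22
i=21 t=26 v=4: → [25,30); WM=23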